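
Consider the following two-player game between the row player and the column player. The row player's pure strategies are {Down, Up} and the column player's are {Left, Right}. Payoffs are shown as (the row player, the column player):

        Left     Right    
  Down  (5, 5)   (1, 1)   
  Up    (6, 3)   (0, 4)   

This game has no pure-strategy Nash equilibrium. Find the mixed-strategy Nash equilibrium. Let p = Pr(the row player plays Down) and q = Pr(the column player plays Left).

p = 1/5, q = 1/2

For the column player to be willing to mix, the column player must be indifferent between Left and Right, which pins down the row player's mix.
  the column player's payoff from Left: p·5 + (1−p)·3 = 2p + 3
  the column player's payoff from Right: p·1 + (1−p)·4 = -3p + 4
  2p + 3 = -3p + 4  ⇒  5p = 1  ⇒  p = 1/5.
Set the row player's expected payoff from Down equal to that from Up:
  the row player's payoff to Down: q·5 + (1−q)·1 = 4q + 1
  the row player's payoff to Up: q·6 + (1−q)·0 = 6q
  4q + 1 = 6q  ⇒  -2q = -1  ⇒  q = 1/2.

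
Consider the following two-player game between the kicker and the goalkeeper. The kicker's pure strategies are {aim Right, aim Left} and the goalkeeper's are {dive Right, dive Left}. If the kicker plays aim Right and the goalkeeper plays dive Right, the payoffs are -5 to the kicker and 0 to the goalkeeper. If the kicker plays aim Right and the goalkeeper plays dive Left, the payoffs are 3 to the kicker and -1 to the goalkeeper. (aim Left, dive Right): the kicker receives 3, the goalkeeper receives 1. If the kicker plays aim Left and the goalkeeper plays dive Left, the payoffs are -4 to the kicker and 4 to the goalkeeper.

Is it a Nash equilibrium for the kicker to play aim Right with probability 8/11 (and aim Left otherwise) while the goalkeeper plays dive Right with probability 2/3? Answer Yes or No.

Given the kicker's mix p = 8/11, the goalkeeper's payoff from dive Right is 3/11 but from dive Left is 4/11. The goalkeeper strictly prefers dive Left, so the goalkeeper would not mix.
So the proposed profile is not a Nash equilibrium.

No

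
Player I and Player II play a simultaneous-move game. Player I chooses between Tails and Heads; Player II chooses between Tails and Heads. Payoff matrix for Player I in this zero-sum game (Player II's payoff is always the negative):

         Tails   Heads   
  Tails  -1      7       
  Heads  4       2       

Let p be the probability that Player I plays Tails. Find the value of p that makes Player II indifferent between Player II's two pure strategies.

In a mixed equilibrium Player II is indifferent between Tails and Heads; this condition fixes p.
  Player II's payoff to Tails: p·1 + (1−p)·(-4) = 5p - 4
  Player II's payoff to Heads: p·(-7) + (1−p)·(-2) = -5p - 2
  5p - 4 = -5p - 2  ⇒  10p = 2  ⇒  p = 1/5.

p = 1/5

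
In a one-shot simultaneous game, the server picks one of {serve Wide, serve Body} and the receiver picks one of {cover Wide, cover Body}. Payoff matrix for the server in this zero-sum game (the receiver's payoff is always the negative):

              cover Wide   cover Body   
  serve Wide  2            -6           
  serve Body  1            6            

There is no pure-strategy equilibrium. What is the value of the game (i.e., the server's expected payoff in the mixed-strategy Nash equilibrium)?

v = 18/13

In a mixed equilibrium the server is indifferent between serve Wide and serve Body; this condition fixes q.
  the server's payoff to serve Wide: q·2 + (1−q)·(-6) = 8q - 6
  the server's payoff to serve Body: q·1 + (1−q)·6 = -5q + 6
  8q - 6 = -5q + 6  ⇒  13q = 12  ⇒  q = 12/13.
The value is the server's expected payoff against this mix (using serve Wide): (12/13)·2 + (1/13)·(-6) = 18/13.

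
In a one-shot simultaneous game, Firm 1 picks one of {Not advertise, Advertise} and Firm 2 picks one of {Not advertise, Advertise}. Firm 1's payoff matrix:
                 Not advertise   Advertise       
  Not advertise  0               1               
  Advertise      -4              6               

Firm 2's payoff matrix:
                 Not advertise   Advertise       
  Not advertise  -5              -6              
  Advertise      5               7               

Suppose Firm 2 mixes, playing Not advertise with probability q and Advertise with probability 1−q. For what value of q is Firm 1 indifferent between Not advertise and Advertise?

q = 5/9

Set Firm 1's expected payoff from Not advertise equal to that from Advertise:
  Firm 1's expected payoff from Not advertise: q·0 + (1−q)·1 = -q + 1
  Firm 1's expected payoff from Advertise: q·(-4) + (1−q)·6 = -10q + 6
  -q + 1 = -10q + 6  ⇒  9q = 5  ⇒  q = 5/9.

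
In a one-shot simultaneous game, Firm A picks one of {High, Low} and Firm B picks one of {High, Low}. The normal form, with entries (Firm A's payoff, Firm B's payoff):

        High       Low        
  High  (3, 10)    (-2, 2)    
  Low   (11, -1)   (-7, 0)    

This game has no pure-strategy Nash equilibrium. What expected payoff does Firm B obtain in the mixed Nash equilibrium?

2/9

In a mixed equilibrium Firm B is indifferent between High and Low; this condition fixes p.
  Firm B's payoff to High: p·10 + (1−p)·(-1) = 11p - 1
  Firm B's payoff to Low: p·2 + (1−p)·0 = 2p
  11p - 1 = 2p  ⇒  9p = 1  ⇒  p = 1/9.
At equilibrium Firm B is indifferent across columns, so Firm B's payoff equals the payoff from High: (1/9)·10 + (8/9)·(-1) = 2/9.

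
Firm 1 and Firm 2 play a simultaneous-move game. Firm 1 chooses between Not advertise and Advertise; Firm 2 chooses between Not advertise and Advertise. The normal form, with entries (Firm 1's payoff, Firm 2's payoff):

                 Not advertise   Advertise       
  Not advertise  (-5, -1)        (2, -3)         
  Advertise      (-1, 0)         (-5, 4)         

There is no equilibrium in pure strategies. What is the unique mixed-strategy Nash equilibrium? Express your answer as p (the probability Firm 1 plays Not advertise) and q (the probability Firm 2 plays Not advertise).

p = 2/3, q = 7/11

Firm 1's mix must leave Firm 2 indifferent between Not advertise and Advertise.
  Firm 2's payoff from Not advertise: p·(-1) + (1−p)·0 = -p
  Firm 2's payoff from Advertise: p·(-3) + (1−p)·4 = -7p + 4
  -p = -7p + 4  ⇒  6p = 4  ⇒  p = 2/3.
In a mixed equilibrium Firm 1 is indifferent between Not advertise and Advertise; this condition fixes q.
  Firm 1's payoff to Not advertise: q·(-5) + (1−q)·2 = -7q + 2
  Firm 1's payoff to Advertise: q·(-1) + (1−q)·(-5) = 4q - 5
  -7q + 2 = 4q - 5  ⇒  -11q = -7  ⇒  q = 7/11.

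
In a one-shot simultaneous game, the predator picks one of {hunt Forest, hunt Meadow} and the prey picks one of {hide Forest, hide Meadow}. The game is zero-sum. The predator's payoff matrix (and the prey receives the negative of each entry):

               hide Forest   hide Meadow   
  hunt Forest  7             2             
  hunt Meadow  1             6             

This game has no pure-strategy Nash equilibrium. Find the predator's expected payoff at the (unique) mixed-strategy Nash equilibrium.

4

The prey's mix must leave the predator indifferent between hunt Forest and hunt Meadow.
  the predator's payoff to hunt Forest: q·7 + (1−q)·2 = 5q + 2
  the predator's payoff to hunt Meadow: q·1 + (1−q)·6 = -5q + 6
  5q + 2 = -5q + 6  ⇒  10q = 4  ⇒  q = 2/5.
At equilibrium the predator is indifferent across rows, so the predator's payoff equals the payoff from hunt Forest: (2/5)·7 + (3/5)·2 = 4.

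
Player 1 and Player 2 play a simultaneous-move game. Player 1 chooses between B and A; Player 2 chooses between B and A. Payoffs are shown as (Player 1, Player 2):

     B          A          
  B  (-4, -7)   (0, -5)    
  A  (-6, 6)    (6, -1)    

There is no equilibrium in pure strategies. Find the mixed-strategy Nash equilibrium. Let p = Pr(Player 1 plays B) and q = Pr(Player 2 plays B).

p = 7/9, q = 3/4

In a mixed equilibrium Player 2 is indifferent between B and A; this condition fixes p.
  Player 2's payoff from B: p·(-7) + (1−p)·6 = -13p + 6
  Player 2's payoff from A: p·(-5) + (1−p)·(-1) = -4p - 1
  -13p + 6 = -4p - 1  ⇒  -9p = -7  ⇒  p = 7/9.
Set Player 1's expected payoff from B equal to that from A:
  Player 1's expected payoff from B: q·(-4) + (1−q)·0 = -4q
  Player 1's expected payoff from A: q·(-6) + (1−q)·6 = -12q + 6
  -4q = -12q + 6  ⇒  8q = 6  ⇒  q = 3/4.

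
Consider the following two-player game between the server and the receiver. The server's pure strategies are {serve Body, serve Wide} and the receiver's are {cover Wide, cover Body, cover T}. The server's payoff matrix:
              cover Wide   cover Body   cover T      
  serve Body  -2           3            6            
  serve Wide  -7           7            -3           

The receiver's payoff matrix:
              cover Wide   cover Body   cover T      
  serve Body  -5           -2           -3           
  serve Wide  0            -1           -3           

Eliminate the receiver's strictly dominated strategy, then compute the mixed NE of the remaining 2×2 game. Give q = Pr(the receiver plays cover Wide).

q = 4/9

The receiver's strategy cover T is strictly dominated by cover Body: -2 > -3 and -1 > -3. Eliminate cover T.
The server's indifference between serve Body and serve Wide determines the receiver's mixing probability q:
  the server's payoff to serve Body: q·(-2) + (1−q)·3 = -5q + 3
  the server's payoff to serve Wide: q·(-7) + (1−q)·7 = -14q + 7
  -5q + 3 = -14q + 7  ⇒  9q = 4  ⇒  q = 4/9.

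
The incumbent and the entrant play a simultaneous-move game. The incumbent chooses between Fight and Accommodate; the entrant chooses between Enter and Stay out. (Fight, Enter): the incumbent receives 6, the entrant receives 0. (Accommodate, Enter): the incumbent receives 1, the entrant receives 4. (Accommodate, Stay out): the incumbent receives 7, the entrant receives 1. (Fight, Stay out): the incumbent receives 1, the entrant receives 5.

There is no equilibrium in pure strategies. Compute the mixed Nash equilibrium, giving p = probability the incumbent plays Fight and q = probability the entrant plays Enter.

p = 3/8, q = 6/11

In a mixed equilibrium the entrant is indifferent between Enter and Stay out; this condition fixes p.
  the entrant's payoff to Enter: p·0 + (1−p)·4 = -4p + 4
  the entrant's payoff to Stay out: p·5 + (1−p)·1 = 4p + 1
  -4p + 4 = 4p + 1  ⇒  -8p = -3  ⇒  p = 3/8.
The incumbent's indifference between Fight and Accommodate determines the entrant's mixing probability q:
  the incumbent's payoff to Fight: q·6 + (1−q)·1 = 5q + 1
  the incumbent's payoff to Accommodate: q·1 + (1−q)·7 = -6q + 7
  5q + 1 = -6q + 7  ⇒  11q = 6  ⇒  q = 6/11.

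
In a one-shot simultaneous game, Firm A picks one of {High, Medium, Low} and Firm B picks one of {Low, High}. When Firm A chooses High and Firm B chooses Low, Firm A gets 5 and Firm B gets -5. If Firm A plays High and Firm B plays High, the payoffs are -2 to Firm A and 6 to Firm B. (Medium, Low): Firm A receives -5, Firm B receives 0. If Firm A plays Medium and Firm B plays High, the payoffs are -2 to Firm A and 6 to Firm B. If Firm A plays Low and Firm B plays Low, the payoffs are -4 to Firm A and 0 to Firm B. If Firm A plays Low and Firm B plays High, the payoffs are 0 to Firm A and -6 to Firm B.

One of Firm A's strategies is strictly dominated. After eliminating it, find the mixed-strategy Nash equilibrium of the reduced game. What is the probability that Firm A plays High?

Firm A's strategy Medium is strictly dominated by Low: -4 > -5 and 0 > -2. Eliminate Medium.
Firm B's indifference between Low and High determines Firm A's mixing probability p:
  Firm B's expected payoff from Low: p·(-5) + (1−p)·0 = -5p
  Firm B's expected payoff from High: p·6 + (1−p)·(-6) = 12p - 6
  -5p = 12p - 6  ⇒  -17p = -6  ⇒  p = 6/17.

p = 6/17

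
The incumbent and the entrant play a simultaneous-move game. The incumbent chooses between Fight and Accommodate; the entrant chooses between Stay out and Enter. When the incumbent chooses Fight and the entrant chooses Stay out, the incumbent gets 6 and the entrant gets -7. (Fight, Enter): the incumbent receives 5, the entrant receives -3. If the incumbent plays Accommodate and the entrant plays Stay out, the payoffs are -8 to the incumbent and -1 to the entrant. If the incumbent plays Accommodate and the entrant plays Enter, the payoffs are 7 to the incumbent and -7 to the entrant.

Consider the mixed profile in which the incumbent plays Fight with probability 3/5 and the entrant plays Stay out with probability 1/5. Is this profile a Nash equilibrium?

Given the entrant's mix q = 1/5, the incumbent's payoff from Fight is 26/5 but from Accommodate is 4. The incumbent strictly prefers Fight, so the incumbent would not mix.
So the proposed profile is not a Nash equilibrium.

No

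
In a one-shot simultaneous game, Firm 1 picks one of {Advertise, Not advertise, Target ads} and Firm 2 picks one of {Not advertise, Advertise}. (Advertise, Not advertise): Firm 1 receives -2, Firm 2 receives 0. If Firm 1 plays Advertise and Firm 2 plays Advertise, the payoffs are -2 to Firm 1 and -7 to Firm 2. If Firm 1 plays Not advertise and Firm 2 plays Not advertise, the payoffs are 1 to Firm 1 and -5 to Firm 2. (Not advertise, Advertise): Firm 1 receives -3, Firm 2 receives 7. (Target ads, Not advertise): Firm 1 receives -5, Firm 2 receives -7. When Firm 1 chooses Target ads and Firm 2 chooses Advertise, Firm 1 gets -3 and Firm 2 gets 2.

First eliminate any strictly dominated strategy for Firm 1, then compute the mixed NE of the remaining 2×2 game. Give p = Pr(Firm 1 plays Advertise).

Firm 1's strategy Target ads is strictly dominated by Advertise: -2 > -5 and -2 > -3. Eliminate Target ads.
Firm 1's mix must leave Firm 2 indifferent between Not advertise and Advertise.
  Firm 2's expected payoff from Not advertise: p·0 + (1−p)·(-5) = 5p - 5
  Firm 2's expected payoff from Advertise: p·(-7) + (1−p)·7 = -14p + 7
  5p - 5 = -14p + 7  ⇒  19p = 12  ⇒  p = 12/19.

p = 12/19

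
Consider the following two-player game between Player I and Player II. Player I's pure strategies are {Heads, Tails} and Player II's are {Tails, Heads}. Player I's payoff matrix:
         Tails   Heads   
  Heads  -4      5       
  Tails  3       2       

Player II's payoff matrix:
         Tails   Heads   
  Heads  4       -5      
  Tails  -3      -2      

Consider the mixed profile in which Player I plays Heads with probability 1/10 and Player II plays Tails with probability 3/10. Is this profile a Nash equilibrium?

Yes

Check Player II's indifference given Player I's mix p = 1/10:
  payoff from Tails = -23/10; payoff from Heads = -23/10 — equal.
Check Player I's indifference given Player II's mix q = 3/10:
  payoff from Heads = 23/10; payoff from Tails = 23/10 — equal.
Both players are indifferent, so neither can profitably deviate.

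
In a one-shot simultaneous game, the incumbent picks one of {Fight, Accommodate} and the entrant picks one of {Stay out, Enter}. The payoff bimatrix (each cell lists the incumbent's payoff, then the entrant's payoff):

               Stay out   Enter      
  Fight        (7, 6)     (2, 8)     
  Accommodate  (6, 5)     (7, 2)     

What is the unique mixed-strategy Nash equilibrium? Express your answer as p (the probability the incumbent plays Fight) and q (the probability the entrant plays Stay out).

p = 3/5, q = 5/6

In a mixed equilibrium the entrant is indifferent between Stay out and Enter; this condition fixes p.
  the entrant's payoff to Stay out: p·6 + (1−p)·5 = p + 5
  the entrant's payoff to Enter: p·8 + (1−p)·2 = 6p + 2
  p + 5 = 6p + 2  ⇒  -5p = -3  ⇒  p = 3/5.
In a mixed equilibrium the incumbent is indifferent between Fight and Accommodate; this condition fixes q.
  the incumbent's expected payoff from Fight: q·7 + (1−q)·2 = 5q + 2
  the incumbent's expected payoff from Accommodate: q·6 + (1−q)·7 = -q + 7
  5q + 2 = -q + 7  ⇒  6q = 5  ⇒  q = 5/6.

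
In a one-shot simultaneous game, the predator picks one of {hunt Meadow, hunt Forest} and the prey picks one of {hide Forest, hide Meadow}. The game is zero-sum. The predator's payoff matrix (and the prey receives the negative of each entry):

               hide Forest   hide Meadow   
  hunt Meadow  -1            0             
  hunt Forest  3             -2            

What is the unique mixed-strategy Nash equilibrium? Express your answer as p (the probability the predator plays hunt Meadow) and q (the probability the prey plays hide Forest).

p = 5/6, q = 1/3

For the prey to be willing to mix, the prey must be indifferent between hide Forest and hide Meadow, which pins down the predator's mix.
  the prey's expected payoff from hide Forest: p·1 + (1−p)·(-3) = 4p - 3
  the prey's expected payoff from hide Meadow: p·0 + (1−p)·2 = -2p + 2
  4p - 3 = -2p + 2  ⇒  6p = 5  ⇒  p = 5/6.
For the predator to be willing to mix, the predator must be indifferent between hunt Meadow and hunt Forest, which pins down the prey's mix.
  the predator's payoff from hunt Meadow: q·(-1) + (1−q)·0 = -q
  the predator's payoff from hunt Forest: q·3 + (1−q)·(-2) = 5q - 2
  -q = 5q - 2  ⇒  -6q = -2  ⇒  q = 1/3.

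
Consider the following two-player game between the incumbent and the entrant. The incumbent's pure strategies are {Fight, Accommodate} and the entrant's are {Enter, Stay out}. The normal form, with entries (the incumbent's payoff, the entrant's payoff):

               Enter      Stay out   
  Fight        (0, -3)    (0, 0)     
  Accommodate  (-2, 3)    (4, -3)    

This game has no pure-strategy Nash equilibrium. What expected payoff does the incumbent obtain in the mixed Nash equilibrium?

The incumbent's indifference between Fight and Accommodate determines the entrant's mixing probability q:
  the incumbent's expected payoff from Fight: q·0 + (1−q)·0 = 0
  the incumbent's expected payoff from Accommodate: q·(-2) + (1−q)·4 = -6q + 4
  0 = -6q + 4  ⇒  6q = 4  ⇒  q = 2/3.
At equilibrium the incumbent is indifferent across rows, so the incumbent's payoff equals the payoff from Fight: (2/3)·0 + (1/3)·0 = 0.

0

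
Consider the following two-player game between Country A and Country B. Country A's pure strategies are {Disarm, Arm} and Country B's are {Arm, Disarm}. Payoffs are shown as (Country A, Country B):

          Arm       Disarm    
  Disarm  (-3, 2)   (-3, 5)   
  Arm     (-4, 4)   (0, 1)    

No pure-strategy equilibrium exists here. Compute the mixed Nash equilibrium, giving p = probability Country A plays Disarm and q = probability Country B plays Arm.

p = 1/2, q = 3/4

Set Country B's expected payoff from Arm equal to that from Disarm:
  Country B's expected payoff from Arm: p·2 + (1−p)·4 = -2p + 4
  Country B's expected payoff from Disarm: p·5 + (1−p)·1 = 4p + 1
  -2p + 4 = 4p + 1  ⇒  -6p = -3  ⇒  p = 1/2.
For Country A to be willing to mix, Country A must be indifferent between Disarm and Arm, which pins down Country B's mix.
  Country A's payoff to Disarm: q·(-3) + (1−q)·(-3) = -3
  Country A's payoff to Arm: q·(-4) + (1−q)·0 = -4q
  -3 = -4q  ⇒  4q = 3  ⇒  q = 3/4.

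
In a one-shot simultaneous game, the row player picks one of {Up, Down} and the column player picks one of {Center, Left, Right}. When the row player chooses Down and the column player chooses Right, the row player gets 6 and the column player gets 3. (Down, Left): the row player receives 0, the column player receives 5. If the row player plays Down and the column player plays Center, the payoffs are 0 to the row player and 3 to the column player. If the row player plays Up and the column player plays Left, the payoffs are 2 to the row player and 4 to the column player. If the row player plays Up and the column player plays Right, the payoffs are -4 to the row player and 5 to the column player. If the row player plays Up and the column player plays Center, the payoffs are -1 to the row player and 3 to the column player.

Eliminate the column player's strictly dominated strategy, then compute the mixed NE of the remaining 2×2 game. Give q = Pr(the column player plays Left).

q = 5/6

The column player's strategy Center is strictly dominated by Left: 4 > 3 and 5 > 3. Eliminate Center.
The column player's mix must leave the row player indifferent between Up and Down.
  the row player's payoff to Up: q·2 + (1−q)·(-4) = 6q - 4
  the row player's payoff to Down: q·0 + (1−q)·6 = -6q + 6
  6q - 4 = -6q + 6  ⇒  12q = 10  ⇒  q = 5/6.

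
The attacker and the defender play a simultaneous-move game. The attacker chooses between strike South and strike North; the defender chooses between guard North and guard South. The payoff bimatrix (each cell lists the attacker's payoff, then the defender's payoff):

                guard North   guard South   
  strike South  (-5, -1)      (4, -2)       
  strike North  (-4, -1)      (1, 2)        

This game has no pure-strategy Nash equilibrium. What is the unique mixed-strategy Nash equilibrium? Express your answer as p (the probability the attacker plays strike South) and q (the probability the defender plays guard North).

Set the defender's expected payoff from guard North equal to that from guard South:
  the defender's payoff to guard North: p·(-1) + (1−p)·(-1) = -1
  the defender's payoff to guard South: p·(-2) + (1−p)·2 = -4p + 2
  -1 = -4p + 2  ⇒  4p = 3  ⇒  p = 3/4.
Set the attacker's expected payoff from strike South equal to that from strike North:
  the attacker's expected payoff from strike South: q·(-5) + (1−q)·4 = -9q + 4
  the attacker's expected payoff from strike North: q·(-4) + (1−q)·1 = -5q + 1
  -9q + 4 = -5q + 1  ⇒  -4q = -3  ⇒  q = 3/4.

p = 3/4, q = 3/4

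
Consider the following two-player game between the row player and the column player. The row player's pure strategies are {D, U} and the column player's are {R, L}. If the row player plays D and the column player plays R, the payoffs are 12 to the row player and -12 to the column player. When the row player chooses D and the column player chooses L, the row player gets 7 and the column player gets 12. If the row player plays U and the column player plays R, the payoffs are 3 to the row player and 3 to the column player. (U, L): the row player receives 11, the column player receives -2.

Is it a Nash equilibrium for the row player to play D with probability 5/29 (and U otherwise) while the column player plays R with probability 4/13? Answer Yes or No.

Yes

Check the column player's indifference given the row player's mix p = 5/29:
  payoff from R = 12/29; payoff from L = 12/29 — equal.
Check the row player's indifference given the column player's mix q = 4/13:
  payoff from D = 111/13; payoff from U = 111/13 — equal.
Both players are indifferent, so neither can profitably deviate.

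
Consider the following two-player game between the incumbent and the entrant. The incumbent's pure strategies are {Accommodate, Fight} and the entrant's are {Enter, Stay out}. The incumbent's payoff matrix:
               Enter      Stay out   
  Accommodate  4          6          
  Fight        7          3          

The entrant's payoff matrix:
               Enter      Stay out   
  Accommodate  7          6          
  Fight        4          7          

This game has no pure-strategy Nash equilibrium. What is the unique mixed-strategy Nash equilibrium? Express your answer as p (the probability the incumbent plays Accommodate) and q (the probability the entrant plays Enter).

Set the entrant's expected payoff from Enter equal to that from Stay out:
  the entrant's expected payoff from Enter: p·7 + (1−p)·4 = 3p + 4
  the entrant's expected payoff from Stay out: p·6 + (1−p)·7 = -p + 7
  3p + 4 = -p + 7  ⇒  4p = 3  ⇒  p = 3/4.
Set the incumbent's expected payoff from Accommodate equal to that from Fight:
  the incumbent's payoff to Accommodate: q·4 + (1−q)·6 = -2q + 6
  the incumbent's payoff to Fight: q·7 + (1−q)·3 = 4q + 3
  -2q + 6 = 4q + 3  ⇒  -6q = -3  ⇒  q = 1/2.

p = 3/4, q = 1/2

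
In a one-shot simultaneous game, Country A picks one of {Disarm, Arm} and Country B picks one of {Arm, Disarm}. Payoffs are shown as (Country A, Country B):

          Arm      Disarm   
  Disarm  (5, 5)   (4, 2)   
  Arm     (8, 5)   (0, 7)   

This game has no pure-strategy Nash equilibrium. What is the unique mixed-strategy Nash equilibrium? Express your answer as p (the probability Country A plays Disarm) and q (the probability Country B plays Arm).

In a mixed equilibrium Country B is indifferent between Arm and Disarm; this condition fixes p.
  Country B's payoff from Arm: p·5 + (1−p)·5 = 5
  Country B's payoff from Disarm: p·2 + (1−p)·7 = -5p + 7
  5 = -5p + 7  ⇒  5p = 2  ⇒  p = 2/5.
For Country A to be willing to mix, Country A must be indifferent between Disarm and Arm, which pins down Country B's mix.
  Country A's payoff to Disarm: q·5 + (1−q)·4 = q + 4
  Country A's payoff to Arm: q·8 + (1−q)·0 = 8q
  q + 4 = 8q  ⇒  -7q = -4  ⇒  q = 4/7.

p = 2/5, q = 4/7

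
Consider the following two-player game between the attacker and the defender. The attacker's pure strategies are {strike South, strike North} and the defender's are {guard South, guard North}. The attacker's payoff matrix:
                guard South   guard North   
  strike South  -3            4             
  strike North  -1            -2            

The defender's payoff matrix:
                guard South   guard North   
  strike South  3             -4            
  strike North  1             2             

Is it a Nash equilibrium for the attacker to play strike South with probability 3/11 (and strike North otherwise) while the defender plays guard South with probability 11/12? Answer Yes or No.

Given the attacker's mix p = 3/11, the defender's payoff from guard South is 17/11 but from guard North is 4/11. The defender strictly prefers guard South, so the defender would not mix.
So the proposed profile is not a Nash equilibrium.

No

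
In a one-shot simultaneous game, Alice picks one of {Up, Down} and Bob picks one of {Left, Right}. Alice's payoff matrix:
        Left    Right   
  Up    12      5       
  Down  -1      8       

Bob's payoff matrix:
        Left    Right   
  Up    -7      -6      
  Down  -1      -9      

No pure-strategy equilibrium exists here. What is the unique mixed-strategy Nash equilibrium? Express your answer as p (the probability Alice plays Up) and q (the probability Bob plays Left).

p = 8/9, q = 3/16

Alice's mix must leave Bob indifferent between Left and Right.
  Bob's payoff from Left: p·(-7) + (1−p)·(-1) = -6p - 1
  Bob's payoff from Right: p·(-6) + (1−p)·(-9) = 3p - 9
  -6p - 1 = 3p - 9  ⇒  -9p = -8  ⇒  p = 8/9.
In a mixed equilibrium Alice is indifferent between Up and Down; this condition fixes q.
  Alice's expected payoff from Up: q·12 + (1−q)·5 = 7q + 5
  Alice's expected payoff from Down: q·(-1) + (1−q)·8 = -9q + 8
  7q + 5 = -9q + 8  ⇒  16q = 3  ⇒  q = 3/16.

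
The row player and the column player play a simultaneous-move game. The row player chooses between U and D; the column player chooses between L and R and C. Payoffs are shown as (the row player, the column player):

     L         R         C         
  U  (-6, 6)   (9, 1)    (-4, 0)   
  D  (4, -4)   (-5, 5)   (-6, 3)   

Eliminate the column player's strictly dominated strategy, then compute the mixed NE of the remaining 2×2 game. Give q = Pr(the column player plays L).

The column player's strategy C is strictly dominated by R: 1 > 0 and 5 > 3. Eliminate C.
The row player's indifference between U and D determines the column player's mixing probability q:
  the row player's expected payoff from U: q·(-6) + (1−q)·9 = -15q + 9
  the row player's expected payoff from D: q·4 + (1−q)·(-5) = 9q - 5
  -15q + 9 = 9q - 5  ⇒  -24q = -14  ⇒  q = 7/12.

q = 7/12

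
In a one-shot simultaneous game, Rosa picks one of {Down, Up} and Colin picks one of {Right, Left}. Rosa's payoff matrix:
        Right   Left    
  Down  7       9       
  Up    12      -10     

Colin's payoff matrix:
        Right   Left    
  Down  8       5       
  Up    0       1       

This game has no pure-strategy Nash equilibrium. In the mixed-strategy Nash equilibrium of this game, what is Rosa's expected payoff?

89/12

In a mixed equilibrium Rosa is indifferent between Down and Up; this condition fixes q.
  Rosa's expected payoff from Down: q·7 + (1−q)·9 = -2q + 9
  Rosa's expected payoff from Up: q·12 + (1−q)·(-10) = 22q - 10
  -2q + 9 = 22q - 10  ⇒  -24q = -19  ⇒  q = 19/24.
At equilibrium Rosa is indifferent across rows, so Rosa's payoff equals the payoff from Down: (19/24)·7 + (5/24)·9 = 89/12.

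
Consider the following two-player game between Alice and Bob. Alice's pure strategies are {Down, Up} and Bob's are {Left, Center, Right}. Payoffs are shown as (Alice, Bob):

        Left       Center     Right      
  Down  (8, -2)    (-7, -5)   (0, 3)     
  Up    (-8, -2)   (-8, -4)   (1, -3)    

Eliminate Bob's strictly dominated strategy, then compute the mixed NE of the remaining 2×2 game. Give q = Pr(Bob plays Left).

q = 1/17

Bob's strategy Center is strictly dominated by Left: -2 > -5 and -2 > -4. Eliminate Center.
Alice's indifference between Down and Up determines Bob's mixing probability q:
  Alice's payoff to Down: q·8 + (1−q)·0 = 8q
  Alice's payoff to Up: q·(-8) + (1−q)·1 = -9q + 1
  8q = -9q + 1  ⇒  17q = 1  ⇒  q = 1/17.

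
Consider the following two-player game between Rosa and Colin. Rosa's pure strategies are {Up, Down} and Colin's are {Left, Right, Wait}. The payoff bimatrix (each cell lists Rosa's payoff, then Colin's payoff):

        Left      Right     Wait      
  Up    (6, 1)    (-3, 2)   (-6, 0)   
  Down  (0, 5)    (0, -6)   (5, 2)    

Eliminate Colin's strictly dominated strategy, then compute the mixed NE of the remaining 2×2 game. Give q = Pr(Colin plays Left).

Colin's strategy Wait is strictly dominated by Left: 1 > 0 and 5 > 2. Eliminate Wait.
For Rosa to be willing to mix, Rosa must be indifferent between Up and Down, which pins down Colin's mix.
  Rosa's payoff from Up: q·6 + (1−q)·(-3) = 9q - 3
  Rosa's payoff from Down: q·0 + (1−q)·0 = 0
  9q - 3 = 0  ⇒  9q = 3  ⇒  q = 1/3.

q = 1/3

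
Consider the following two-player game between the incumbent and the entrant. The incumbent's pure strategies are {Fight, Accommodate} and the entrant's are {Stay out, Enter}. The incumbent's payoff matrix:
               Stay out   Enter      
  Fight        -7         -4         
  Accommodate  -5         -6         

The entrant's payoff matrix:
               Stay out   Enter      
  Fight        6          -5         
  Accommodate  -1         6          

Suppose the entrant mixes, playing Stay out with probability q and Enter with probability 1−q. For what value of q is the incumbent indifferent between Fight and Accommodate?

The entrant's mix must leave the incumbent indifferent between Fight and Accommodate.
  the incumbent's expected payoff from Fight: q·(-7) + (1−q)·(-4) = -3q - 4
  the incumbent's expected payoff from Accommodate: q·(-5) + (1−q)·(-6) = q - 6
  -3q - 4 = q - 6  ⇒  -4q = -2  ⇒  q = 1/2.

q = 1/2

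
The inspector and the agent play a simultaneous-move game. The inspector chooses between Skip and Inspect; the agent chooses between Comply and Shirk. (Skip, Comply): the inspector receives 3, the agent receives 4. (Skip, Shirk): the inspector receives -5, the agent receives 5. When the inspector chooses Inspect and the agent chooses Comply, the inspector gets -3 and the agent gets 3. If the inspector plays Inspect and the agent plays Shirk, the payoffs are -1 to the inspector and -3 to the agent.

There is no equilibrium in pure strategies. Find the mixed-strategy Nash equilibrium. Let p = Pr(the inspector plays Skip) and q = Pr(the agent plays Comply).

In a mixed equilibrium the agent is indifferent between Comply and Shirk; this condition fixes p.
  the agent's expected payoff from Comply: p·4 + (1−p)·3 = p + 3
  the agent's expected payoff from Shirk: p·5 + (1−p)·(-3) = 8p - 3
  p + 3 = 8p - 3  ⇒  -7p = -6  ⇒  p = 6/7.
Set the inspector's expected payoff from Skip equal to that from Inspect:
  the inspector's payoff to Skip: q·3 + (1−q)·(-5) = 8q - 5
  the inspector's payoff to Inspect: q·(-3) + (1−q)·(-1) = -2q - 1
  8q - 5 = -2q - 1  ⇒  10q = 4  ⇒  q = 2/5.

p = 6/7, q = 2/5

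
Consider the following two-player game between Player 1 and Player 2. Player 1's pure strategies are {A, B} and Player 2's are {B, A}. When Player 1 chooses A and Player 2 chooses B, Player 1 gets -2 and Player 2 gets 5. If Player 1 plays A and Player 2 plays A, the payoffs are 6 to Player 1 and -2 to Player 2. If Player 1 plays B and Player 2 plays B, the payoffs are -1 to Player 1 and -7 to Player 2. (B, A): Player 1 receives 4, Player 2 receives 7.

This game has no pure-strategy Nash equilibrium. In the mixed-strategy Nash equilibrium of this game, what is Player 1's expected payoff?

Player 2's mix must leave Player 1 indifferent between A and B.
  Player 1's payoff to A: q·(-2) + (1−q)·6 = -8q + 6
  Player 1's payoff to B: q·(-1) + (1−q)·4 = -5q + 4
  -8q + 6 = -5q + 4  ⇒  -3q = -2  ⇒  q = 2/3.
At equilibrium Player 1 is indifferent across rows, so Player 1's payoff equals the payoff from A: (2/3)·(-2) + (1/3)·6 = 2/3.

2/3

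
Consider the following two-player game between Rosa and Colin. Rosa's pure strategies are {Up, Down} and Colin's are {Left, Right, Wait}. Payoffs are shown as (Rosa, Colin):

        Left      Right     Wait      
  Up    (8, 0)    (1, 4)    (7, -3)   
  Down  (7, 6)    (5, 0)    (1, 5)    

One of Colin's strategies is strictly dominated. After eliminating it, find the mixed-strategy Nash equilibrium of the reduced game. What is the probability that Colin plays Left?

q = 4/5

Colin's strategy Wait is strictly dominated by Left: 0 > -3 and 6 > 5. Eliminate Wait.
Colin's mix must leave Rosa indifferent between Up and Down.
  Rosa's payoff to Up: q·8 + (1−q)·1 = 7q + 1
  Rosa's payoff to Down: q·7 + (1−q)·5 = 2q + 5
  7q + 1 = 2q + 5  ⇒  5q = 4  ⇒  q = 4/5.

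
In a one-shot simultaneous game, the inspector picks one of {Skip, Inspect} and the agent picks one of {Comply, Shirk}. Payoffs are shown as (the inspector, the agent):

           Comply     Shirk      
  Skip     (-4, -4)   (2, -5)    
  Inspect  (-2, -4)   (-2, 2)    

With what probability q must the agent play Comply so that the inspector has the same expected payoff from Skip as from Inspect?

The agent's mix must leave the inspector indifferent between Skip and Inspect.
  the inspector's payoff to Skip: q·(-4) + (1−q)·2 = -6q + 2
  the inspector's payoff to Inspect: q·(-2) + (1−q)·(-2) = -2
  -6q + 2 = -2  ⇒  -6q = -4  ⇒  q = 2/3.

q = 2/3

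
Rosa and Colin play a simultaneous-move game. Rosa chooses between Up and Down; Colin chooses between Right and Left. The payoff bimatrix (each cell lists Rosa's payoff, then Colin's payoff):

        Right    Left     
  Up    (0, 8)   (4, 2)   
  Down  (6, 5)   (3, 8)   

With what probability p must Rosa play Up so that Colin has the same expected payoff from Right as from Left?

p = 1/3

Set Colin's expected payoff from Right equal to that from Left:
  Colin's expected payoff from Right: p·8 + (1−p)·5 = 3p + 5
  Colin's expected payoff from Left: p·2 + (1−p)·8 = -6p + 8
  3p + 5 = -6p + 8  ⇒  9p = 3  ⇒  p = 1/3.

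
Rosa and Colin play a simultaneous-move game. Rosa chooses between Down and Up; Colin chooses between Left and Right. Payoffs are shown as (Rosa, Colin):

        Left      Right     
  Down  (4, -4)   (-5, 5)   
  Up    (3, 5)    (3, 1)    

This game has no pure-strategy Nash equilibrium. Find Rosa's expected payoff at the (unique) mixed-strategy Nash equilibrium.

3

Rosa's indifference between Down and Up determines Colin's mixing probability q:
  Rosa's expected payoff from Down: q·4 + (1−q)·(-5) = 9q - 5
  Rosa's expected payoff from Up: q·3 + (1−q)·3 = 3
  9q - 5 = 3  ⇒  9q = 8  ⇒  q = 8/9.
At equilibrium Rosa is indifferent across rows, so Rosa's payoff equals the payoff from Down: (8/9)·4 + (1/9)·(-5) = 3.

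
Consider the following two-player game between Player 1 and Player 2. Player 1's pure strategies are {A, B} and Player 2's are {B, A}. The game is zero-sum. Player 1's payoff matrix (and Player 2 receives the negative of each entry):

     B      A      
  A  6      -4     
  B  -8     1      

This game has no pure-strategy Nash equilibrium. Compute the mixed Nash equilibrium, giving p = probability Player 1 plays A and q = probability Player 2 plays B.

Player 2's indifference between B and A determines Player 1's mixing probability p:
  Player 2's payoff to B: p·(-6) + (1−p)·8 = -14p + 8
  Player 2's payoff to A: p·4 + (1−p)·(-1) = 5p - 1
  -14p + 8 = 5p - 1  ⇒  -19p = -9  ⇒  p = 9/19.
Player 1's indifference between A and B determines Player 2's mixing probability q:
  Player 1's expected payoff from A: q·6 + (1−q)·(-4) = 10q - 4
  Player 1's expected payoff from B: q·(-8) + (1−q)·1 = -9q + 1
  10q - 4 = -9q + 1  ⇒  19q = 5  ⇒  q = 5/19.

p = 9/19, q = 5/19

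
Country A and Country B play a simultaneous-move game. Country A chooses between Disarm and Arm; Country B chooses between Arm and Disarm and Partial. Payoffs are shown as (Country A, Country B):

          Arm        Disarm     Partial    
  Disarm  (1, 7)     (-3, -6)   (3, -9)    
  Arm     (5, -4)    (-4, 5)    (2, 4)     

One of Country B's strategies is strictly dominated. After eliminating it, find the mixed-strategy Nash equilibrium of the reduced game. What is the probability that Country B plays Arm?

Country B's strategy Partial is strictly dominated by Disarm: -6 > -9 and 5 > 4. Eliminate Partial.
In a mixed equilibrium Country A is indifferent between Disarm and Arm; this condition fixes q.
  Country A's expected payoff from Disarm: q·1 + (1−q)·(-3) = 4q - 3
  Country A's expected payoff from Arm: q·5 + (1−q)·(-4) = 9q - 4
  4q - 3 = 9q - 4  ⇒  -5q = -1  ⇒  q = 1/5.

q = 1/5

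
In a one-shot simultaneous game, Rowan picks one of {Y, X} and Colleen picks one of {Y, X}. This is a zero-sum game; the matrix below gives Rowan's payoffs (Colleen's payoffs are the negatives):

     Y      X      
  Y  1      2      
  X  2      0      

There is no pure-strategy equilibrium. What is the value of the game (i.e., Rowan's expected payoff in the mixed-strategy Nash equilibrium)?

v = 4/3

Rowan's indifference between Y and X determines Colleen's mixing probability q:
  Rowan's payoff from Y: q·1 + (1−q)·2 = -q + 2
  Rowan's payoff from X: q·2 + (1−q)·0 = 2q
  -q + 2 = 2q  ⇒  -3q = -2  ⇒  q = 2/3.
The value is Rowan's expected payoff against this mix (using Y): (2/3)·1 + (1/3)·2 = 4/3.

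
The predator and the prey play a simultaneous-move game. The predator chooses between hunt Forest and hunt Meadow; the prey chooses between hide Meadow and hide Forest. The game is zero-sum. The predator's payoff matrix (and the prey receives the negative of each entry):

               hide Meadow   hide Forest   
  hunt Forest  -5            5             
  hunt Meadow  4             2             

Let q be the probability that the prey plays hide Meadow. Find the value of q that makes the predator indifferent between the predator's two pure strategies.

q = 1/4

In a mixed equilibrium the predator is indifferent between hunt Forest and hunt Meadow; this condition fixes q.
  the predator's expected payoff from hunt Forest: q·(-5) + (1−q)·5 = -10q + 5
  the predator's expected payoff from hunt Meadow: q·4 + (1−q)·2 = 2q + 2
  -10q + 5 = 2q + 2  ⇒  -12q = -3  ⇒  q = 1/4.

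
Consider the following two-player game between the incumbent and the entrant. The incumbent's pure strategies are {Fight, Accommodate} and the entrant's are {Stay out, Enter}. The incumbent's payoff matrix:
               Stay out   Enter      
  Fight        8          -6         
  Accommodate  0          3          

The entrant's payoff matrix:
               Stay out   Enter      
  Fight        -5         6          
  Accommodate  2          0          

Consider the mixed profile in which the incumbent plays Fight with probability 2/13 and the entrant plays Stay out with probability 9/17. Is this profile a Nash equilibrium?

Yes

Check the entrant's indifference given the incumbent's mix p = 2/13:
  payoff from Stay out = 12/13; payoff from Enter = 12/13 — equal.
Check the incumbent's indifference given the entrant's mix q = 9/17:
  payoff from Fight = 24/17; payoff from Accommodate = 24/17 — equal.
Both players are indifferent, so neither can profitably deviate.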